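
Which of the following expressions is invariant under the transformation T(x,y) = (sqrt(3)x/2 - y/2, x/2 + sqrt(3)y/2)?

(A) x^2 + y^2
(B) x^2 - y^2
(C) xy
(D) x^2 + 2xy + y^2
A

An expression E(x,y) is invariant under T if E(T(x,y)) = E(x,y). Here T(x,y) = (sqrt(3)x/2 - y/2, x/2 + sqrt(3)y/2).
Substitute the transformed coordinates into each option and compare with the original:
(A) x^2 + y^2  ->  (sqrt(3)x/2 - y/2)^2 + (x/2 + sqrt(3)y/2)^2 = x^2 + y^2   [equals x^2 + y^2: invariant]
(B) x^2 - y^2  ->  (sqrt(3)x/2 - y/2)^2 - (x/2 + sqrt(3)y/2)^2 = x^2/2 - sqrt(3)xy - y^2/2   [differs from x^2 - y^2: not invariant]
(C) xy  ->  (sqrt(3)x/2 - y/2)(x/2 + sqrt(3)y/2) = sqrt(3)x^2/4 + xy/2 - sqrt(3)y^2/4   [differs from xy: not invariant]
(D) x^2 + 2xy + y^2  ->  (sqrt(3)x/2 - y/2)^2 + 2(sqrt(3)x/2 - y/2)(x/2 + sqrt(3)y/2) + (x/2 + sqrt(3)y/2)^2 = sqrt(3)x^2/2 + x^2 + xy - sqrt(3)y^2/2 + y^2   [differs from x^2 + 2xy + y^2: not invariant]

Only option (A), x^2 + y^2, is unchanged by the transformation.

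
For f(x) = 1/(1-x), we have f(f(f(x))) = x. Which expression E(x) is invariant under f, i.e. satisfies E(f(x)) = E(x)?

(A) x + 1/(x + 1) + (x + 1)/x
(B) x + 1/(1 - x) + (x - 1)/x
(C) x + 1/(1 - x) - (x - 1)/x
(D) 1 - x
B

Replace x by f(x) = 1/(1 - x) in each option and simplify. As a quick numerical cross-check, also compare E(4) with E(f(4)) = E(-1/3).

(A) x + 1/(x + 1) + (x + 1)/x  ->  (1/(1 - x)) + 1/((1/(1 - x)) + 1) + ((1/(1 - x)) + 1)/(1/(1 - x)) = (-x^3 + 6x^2 - 11x + 7)/(x^2 - 3x + 2); check: E(4) = 109/20 but E(-1/3) = -5/6.   [not invariant]
(B) x + 1/(1 - x) + (x - 1)/x  ->  (1/(1 - x)) + 1/(1 - (1/(1 - x))) + ((1/(1 - x)) - 1)/(1/(1 - x)), which simplifies back to x + 1/(1 - x) + (x - 1)/x; check: E(4) = 53/12, E(-1/3) = 53/12.   [invariant]
(C) x + 1/(1 - x) - (x - 1)/x  ->  (1/(1 - x)) + 1/(1 - (1/(1 - x))) - ((1/(1 - x)) - 1)/(1/(1 - x)) = (x^2(1 - x) - x + (x - 1)^2)/(x(x - 1)); check: E(4) = 35/12 but E(-1/3) = -43/12.   [not invariant]
(D) 1 - x  ->  1 - (1/(1 - x)) = x/(x - 1); check: E(4) = -3 but E(-1/3) = 4/3.   [not invariant]

Only (B) is unchanged. Indeed f(f(x)) = 1/(1 - 1/(1-x)) = (1-x)/(-x) = (x-1)/x, so E(x) = x + f(x) + f(f(x)) is the sum over the whole 3-cycle; applying f just permutes the three terms cyclically (x -> f(x) -> f(f(x)) -> x), leaving the sum unchanged.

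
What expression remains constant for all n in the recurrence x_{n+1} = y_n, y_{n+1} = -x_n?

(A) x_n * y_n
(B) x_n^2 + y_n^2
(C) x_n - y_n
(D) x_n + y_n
B

For the recurrence x_{n+1} = y_n, y_{n+1} = -x_n:

x_{n+1}^2 + y_{n+1}^2 = y_n^2 + (-x_n)^2 = x_n^2 + y_n^2
The sum of squares is conserved (like energy in a harmonic oscillator).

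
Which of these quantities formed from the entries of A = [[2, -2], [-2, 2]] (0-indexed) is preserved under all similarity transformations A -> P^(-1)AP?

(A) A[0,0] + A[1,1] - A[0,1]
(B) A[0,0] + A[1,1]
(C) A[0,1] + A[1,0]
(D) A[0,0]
B

A[0,0] + A[1,1] is the trace of A. By the cyclic property of the trace, tr(P^(-1)AP) = tr(APP^(-1)) = tr(A), so it is the same for every matrix similar to A.

The other combinations are not similarity invariants. For example, take P = [[1, 1], [0, 1]] (det P = 1), so P^(-1) = [[1, -1], [0, 1]] and
B = P^(-1)AP = [[4, 0], [-2, 0]].
Evaluating each option on A and on B:
(A) A[0,0] + A[1,1] - A[0,1]: 6 for A, 4 for B -> changes
(B) A[0,0] + A[1,1]: 4 for A, 4 for B -> unchanged
(C) A[0,1] + A[1,0]: -4 for A, -2 for B -> changes
(D) A[0,0]: 2 for A, 4 for B -> changes

Only (B) A[0,0] + A[1,1] = 4 survives (and it does so for every P, not just this one), so it is the invariant.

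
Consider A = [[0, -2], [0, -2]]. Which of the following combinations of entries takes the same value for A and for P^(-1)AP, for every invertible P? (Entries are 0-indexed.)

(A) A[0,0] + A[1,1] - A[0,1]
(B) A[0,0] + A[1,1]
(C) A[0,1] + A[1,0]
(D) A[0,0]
B

A[0,0] + A[1,1] is the trace of A. By the cyclic property of the trace, tr(P^(-1)AP) = tr(APP^(-1)) = tr(A), so it is the same for every matrix similar to A.

The other combinations are not similarity invariants. For example, take P = [[1, 1], [1, 2]] (det P = 1), so P^(-1) = [[2, -1], [-1, 1]] and
B = P^(-1)AP = [[-2, -4], [0, 0]].
Evaluating each option on A and on B:
(A) A[0,0] + A[1,1] - A[0,1]: 0 for A, 2 for B -> changes
(B) A[0,0] + A[1,1]: -2 for A, -2 for B -> unchanged
(C) A[0,1] + A[1,0]: -2 for A, -4 for B -> changes
(D) A[0,0]: 0 for A, -2 for B -> changes

Only (B) A[0,0] + A[1,1] = -2 survives (and it does so for every P, not just this one), so it is the invariant.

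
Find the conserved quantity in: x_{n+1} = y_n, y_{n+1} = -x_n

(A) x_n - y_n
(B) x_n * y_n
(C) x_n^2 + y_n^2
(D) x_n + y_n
C

For the recurrence x_{n+1} = y_n, y_{n+1} = -x_n:

x_{n+1}^2 + y_{n+1}^2 = y_n^2 + (-x_n)^2 = x_n^2 + y_n^2
The sum of squares is conserved (like energy in a harmonic oscillator).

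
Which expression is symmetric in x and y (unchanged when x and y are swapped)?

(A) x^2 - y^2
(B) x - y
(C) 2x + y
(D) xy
D

A symmetric expression is unchanged when the variables are permuted; here the transformation to test is the swap (x, y) -> (y, x).
Substitute the transformed coordinates into each option and compare with the original:
(A) x^2 - y^2  ->  (y)^2 - (x)^2 = -x^2 + y^2   [differs from x^2 - y^2: not invariant]
(B) x - y  ->  (y) - (x) = -x + y   [differs from x - y: not invariant]
(C) 2x + y  ->  2(y) + (x) = x + 2y   [differs from 2x + y: not invariant]
(D) xy  ->  (y)(x) = xy   [equals xy: invariant]

Only option (D), xy, is unchanged by the transformation.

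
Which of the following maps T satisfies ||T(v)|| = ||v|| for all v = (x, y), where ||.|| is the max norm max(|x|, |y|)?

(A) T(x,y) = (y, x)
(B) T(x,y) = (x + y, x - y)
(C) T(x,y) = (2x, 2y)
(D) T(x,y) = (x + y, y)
A

A transformation preserves a norm if ||T(v)|| = ||v|| for every v; a single vector where the norm changes rules an option out.

(A) T(x,y) = (y, x): preserves the norm -- it only permutes the coordinates and/or flips signs, which leaves max(|x|, |y|) unchanged.
(B) T(x,y) = (x + y, x - y): v = (1, 1) has norm max(|1|, |1|) = 1, but T(v) = (2, 0) has norm 2 -- not preserved.
(C) T(x,y) = (2x, 2y): v = (1, 0) has norm max(|1|, |0|) = 1, but T(v) = (2, 0) has norm 2 -- not preserved.
(D) T(x,y) = (x + y, y): v = (1, 1) has norm max(|1|, |1|) = 1, but T(v) = (2, 1) has norm 2 -- not preserved.

Therefore the answer is (A).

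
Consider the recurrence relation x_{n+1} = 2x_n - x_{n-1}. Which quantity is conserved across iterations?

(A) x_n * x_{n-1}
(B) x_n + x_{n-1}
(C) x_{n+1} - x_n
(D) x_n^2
C

For the recurrence x_{n+1} = 2x_n - x_{n-1}:

If x_{n+1} = 2x_n - x_{n-1}, then:
x_{n+1} - x_n = x_n - x_{n-1}
The first difference is constant throughout the sequence.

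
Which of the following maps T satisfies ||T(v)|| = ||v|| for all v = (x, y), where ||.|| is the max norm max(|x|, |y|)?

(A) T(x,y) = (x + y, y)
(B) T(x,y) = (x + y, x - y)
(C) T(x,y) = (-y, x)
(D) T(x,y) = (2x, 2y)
C

A transformation preserves a norm if ||T(v)|| = ||v|| for every v; a single vector where the norm changes rules an option out.

(A) T(x,y) = (x + y, y): v = (1, 1) has norm max(|1|, |1|) = 1, but T(v) = (2, 1) has norm 2 -- not preserved.
(B) T(x,y) = (x + y, x - y): v = (1, 1) has norm max(|1|, |1|) = 1, but T(v) = (2, 0) has norm 2 -- not preserved.
(C) T(x,y) = (-y, x): preserves the norm -- it only permutes the coordinates and/or flips signs, which leaves max(|x|, |y|) unchanged.
(D) T(x,y) = (2x, 2y): v = (1, 0) has norm max(|1|, |0|) = 1, but T(v) = (2, 0) has norm 2 -- not preserved.

Therefore the answer is (C).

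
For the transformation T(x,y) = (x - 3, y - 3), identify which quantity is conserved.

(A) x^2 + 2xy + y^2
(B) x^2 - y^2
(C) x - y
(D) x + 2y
C

An expression E(x,y) is invariant under T if E(T(x,y)) = E(x,y). Here T(x,y) = (x - 3, y - 3).
Substitute the transformed coordinates into each option and compare with the original:
(A) x^2 + 2xy + y^2  ->  (x - 3)^2 + 2(x - 3)(y - 3) + (y - 3)^2 = x^2 + 2xy - 12x + y^2 - 12y + 36   [differs from x^2 + 2xy + y^2: not invariant]
(B) x^2 - y^2  ->  (x - 3)^2 - (y - 3)^2 = x^2 - 6x - y^2 + 6y   [differs from x^2 - y^2: not invariant]
(C) x - y  ->  (x - 3) - (y - 3) = x - y   [equals x - y: invariant]
(D) x + 2y  ->  (x - 3) + 2(y - 3) = x + 2y - 9   [differs from x + 2y: not invariant]

Only option (C), x - y, is unchanged by the transformation.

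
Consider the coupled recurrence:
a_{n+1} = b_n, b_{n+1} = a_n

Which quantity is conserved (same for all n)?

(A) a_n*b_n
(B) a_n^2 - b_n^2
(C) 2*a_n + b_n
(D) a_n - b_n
A

Replace a_n by a_{n+1} = b_n and b_n by b_{n+1} = a_n in each option and simplify:
(A) a_n*b_n  ->  (b_n)*(a_n) = a_n*b_n   [conserved]
(B) a_n^2 - b_n^2  ->  (b_n)^2 - (a_n)^2 = -a_n^2 + b_n^2   [not conserved]
(C) 2*a_n + b_n  ->  2*(b_n) + (a_n) = a_n + 2*b_n   [not conserved]
(D) a_n - b_n  ->  (b_n) - (a_n) = -a_n + b_n   [not conserved]

Only (A) a_n*b_n returns to itself after one step, so it is the conserved quantity.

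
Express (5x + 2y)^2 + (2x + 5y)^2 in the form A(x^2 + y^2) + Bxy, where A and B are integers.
29(x^2 + y^2) + 40xy

Expanding: (5x + 2y)^2 = 25x^2 + 20xy + 4y^2
(2x + 5y)^2 = 4x^2 + 20xy + 25y^2
Sum = (25+4)(x^2+y^2) + 40xy = 29(x^2 + y^2) + 40xy
This is symmetric in x and y.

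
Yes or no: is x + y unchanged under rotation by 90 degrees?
No

Applying rotation by 90 degrees: x' = x*cos(90 degrees) - y*sin(90 degrees) = -y, y' = x*sin(90 degrees) + y*cos(90 degrees) = x

Substituting into x + y:
(-y) + (x)
= x - y

This differs from the original expression x + y, so it is NOT invariant.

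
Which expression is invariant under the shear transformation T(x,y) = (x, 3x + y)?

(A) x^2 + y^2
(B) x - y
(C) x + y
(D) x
D

Under the shear T(x,y) = (x, 3x + y):
Substitute the transformed coordinates into each option and compare with the original:
(A) x^2 + y^2  ->  (x)^2 + (3x + y)^2 = 10x^2 + 6xy + y^2   [differs from x^2 + y^2: not invariant]
(B) x - y  ->  (x) - (3x + y) = -2x - y   [differs from x - y: not invariant]
(C) x + y  ->  (x) + (3x + y) = 4x + y   [differs from x + y: not invariant]
(D) x  ->  (x) = x   [equals x: invariant]

Only option (D), x, is unchanged by the transformation.
A vertical shear moves points parallel to the y-axis, so the x-coordinate (and any function of x alone) is unchanged.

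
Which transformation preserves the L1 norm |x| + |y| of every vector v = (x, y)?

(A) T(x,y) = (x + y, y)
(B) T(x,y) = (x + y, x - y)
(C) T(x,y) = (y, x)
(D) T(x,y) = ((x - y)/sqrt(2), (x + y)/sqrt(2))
C

A transformation preserves a norm if ||T(v)|| = ||v|| for every v; a single vector where the norm changes rules an option out.

(A) T(x,y) = (x + y, y): v = (0, 1) has norm |0| + |1| = 1, but T(v) = (1, 1) has norm 2 -- not preserved.
(B) T(x,y) = (x + y, x - y): v = (1, 0) has norm |1| + |0| = 1, but T(v) = (1, 1) has norm 2 -- not preserved.
(C) T(x,y) = (y, x): preserves the norm -- it only permutes the coordinates and/or flips signs, which leaves |x| + |y| unchanged.
(D) T(x,y) = ((x - y)/sqrt(2), (x + y)/sqrt(2)): v = (1, 0) has norm |1| + |0| = 1, but T(v) = (sqrt(2)/2, sqrt(2)/2) has norm sqrt(2) -- not preserved.

Therefore the answer is (C).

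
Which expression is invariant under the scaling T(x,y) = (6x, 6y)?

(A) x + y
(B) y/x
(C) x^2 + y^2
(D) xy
B

Under the uniform scaling T(x,y) = (6x, 6y):
Substitute the transformed coordinates into each option and compare with the original:
(A) x + y  ->  (6x) + (6y) = 6x + 6y   [differs from x + y: not invariant]
(B) y/x  ->  (6y)/(6x) = y/x   [equals y/x: invariant]
(C) x^2 + y^2  ->  (6x)^2 + (6y)^2 = 36x^2 + 36y^2   [differs from x^2 + y^2: not invariant]
(D) xy  ->  (6x)(6y) = 36xy   [differs from xy: not invariant]

Only option (B), y/x, is unchanged by the transformation.
The common factor 6 cancels in a ratio of coordinates, while sums, products and sums of squares pick up factors of 6 or 36.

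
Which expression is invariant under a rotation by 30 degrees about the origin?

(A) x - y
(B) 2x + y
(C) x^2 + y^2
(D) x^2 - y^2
C

A rotation by 30 degrees sends (x, y) to (sqrt(3)x/2 - y/2, x/2 + sqrt(3)y/2).
Substitute the transformed coordinates into each option and compare with the original:
(A) x - y  ->  (sqrt(3)x/2 - y/2) - (x/2 + sqrt(3)y/2) = -x/2 + sqrt(3)x/2 - sqrt(3)y/2 - y/2   [differs from x - y: not invariant]
(B) 2x + y  ->  2(sqrt(3)x/2 - y/2) + (x/2 + sqrt(3)y/2) = x/2 + sqrt(3)x - y + sqrt(3)y/2   [differs from 2x + y: not invariant]
(C) x^2 + y^2  ->  (sqrt(3)x/2 - y/2)^2 + (x/2 + sqrt(3)y/2)^2 = x^2 + y^2   [equals x^2 + y^2: invariant]
(D) x^2 - y^2  ->  (sqrt(3)x/2 - y/2)^2 - (x/2 + sqrt(3)y/2)^2 = x^2/2 - sqrt(3)xy - y^2/2   [differs from x^2 - y^2: not invariant]

Only option (C), x^2 + y^2, is unchanged by the transformation.
Geometrically, x^2 + y^2 is the squared distance from the origin, which every rotation about the origin preserves.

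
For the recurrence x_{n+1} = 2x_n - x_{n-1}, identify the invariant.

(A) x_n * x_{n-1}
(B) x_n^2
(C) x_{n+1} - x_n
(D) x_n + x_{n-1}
C

For the recurrence x_{n+1} = 2x_n - x_{n-1}:

If x_{n+1} = 2x_n - x_{n-1}, then:
x_{n+1} - x_n = x_n - x_{n-1}
The first difference is constant throughout the sequence.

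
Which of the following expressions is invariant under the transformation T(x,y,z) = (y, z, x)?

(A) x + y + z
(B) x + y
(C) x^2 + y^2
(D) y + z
A

Apply T(x,y,z) = (y, z, x) to each option, i.e. replace (x, y, z) by the transformed coordinates.
Substitute the transformed coordinates into each option and compare with the original:
(A) x + y + z  ->  (y) + (z) + (x) = x + y + z   [equals x + y + z: invariant]
(B) x + y  ->  (y) + (z) = y + z   [differs from x + y: not invariant]
(C) x^2 + y^2  ->  (y)^2 + (z)^2 = y^2 + z^2   [differs from x^2 + y^2: not invariant]
(D) y + z  ->  (z) + (x) = x + z   [differs from y + z: not invariant]

Only option (A), x + y + z, is unchanged by the transformation.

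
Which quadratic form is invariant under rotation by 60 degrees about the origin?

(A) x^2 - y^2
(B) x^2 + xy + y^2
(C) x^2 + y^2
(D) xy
C

Rotation by 60 degrees sends (x, y) to (x/2 - sqrt(3)y/2, sqrt(3)x/2 + y/2).
Substitute the transformed coordinates into each option and compare with the original:
(A) x^2 - y^2  ->  (x/2 - sqrt(3)y/2)^2 - (sqrt(3)x/2 + y/2)^2 = -x^2/2 - sqrt(3)xy + y^2/2   [differs from x^2 - y^2: not invariant]
(B) x^2 + xy + y^2  ->  (x/2 - sqrt(3)y/2)^2 + (x/2 - sqrt(3)y/2)(sqrt(3)x/2 + y/2) + (sqrt(3)x/2 + y/2)^2 = sqrt(3)x^2/4 + x^2 - xy/2 - sqrt(3)y^2/4 + y^2   [differs from x^2 + xy + y^2: not invariant]
(C) x^2 + y^2  ->  (x/2 - sqrt(3)y/2)^2 + (sqrt(3)x/2 + y/2)^2 = x^2 + y^2   [equals x^2 + y^2: invariant]
(D) xy  ->  (x/2 - sqrt(3)y/2)(sqrt(3)x/2 + y/2) = sqrt(3)x^2/4 - xy/2 - sqrt(3)y^2/4   [differs from xy: not invariant]

Only option (C), x^2 + y^2, is unchanged by the transformation.
x^2 + y^2 is the squared distance from the origin, which rotations preserve.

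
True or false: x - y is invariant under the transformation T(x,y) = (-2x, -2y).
False

Substitute T(x,y) = (-2x, -2y) into the expression and compare with the original.

Original: x - y
After applying T: (-2x) - (-2y) = -2x + 2y

This differs from the original x - y (difference: -3x + 3y), so the expression is NOT invariant.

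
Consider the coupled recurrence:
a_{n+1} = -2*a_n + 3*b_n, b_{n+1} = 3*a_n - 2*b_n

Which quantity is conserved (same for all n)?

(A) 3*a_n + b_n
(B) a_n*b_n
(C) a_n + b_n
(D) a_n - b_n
C

Replace a_n by a_{n+1} = -2*a_n + 3*b_n and b_n by b_{n+1} = 3*a_n - 2*b_n in each option and simplify:
(A) 3*a_n + b_n  ->  3*(-2*a_n + 3*b_n) + (3*a_n - 2*b_n) = -3*a_n + 7*b_n   [not conserved]
(B) a_n*b_n  ->  (-2*a_n + 3*b_n)*(3*a_n - 2*b_n) = -6*a_n^2 + 13*a_n*b_n - 6*b_n^2   [not conserved]
(C) a_n + b_n  ->  (-2*a_n + 3*b_n) + (3*a_n - 2*b_n) = a_n + b_n   [conserved]
(D) a_n - b_n  ->  (-2*a_n + 3*b_n) - (3*a_n - 2*b_n) = -5*a_n + 5*b_n   [not conserved]

Only (C) a_n + b_n returns to itself after one step, so it is the conserved quantity.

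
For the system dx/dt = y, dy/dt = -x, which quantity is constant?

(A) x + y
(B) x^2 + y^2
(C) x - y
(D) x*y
B

A first integral I satisfies dI/dt = 0 along every solution. Differentiate each option and use the equation of motion:
(A) d/dt[x + y] = y + (-x) = y - x, not identically 0
(B) d/dt[x^2 + y^2] = 2x*dx/dt + 2y*dy/dt = 2x*y + 2y*(-x) = 0
(C) d/dt[x - y] = y - (-x) = x + y, not identically 0
(D) d/dt[x*y] = (dx/dt)y + x(dy/dt) = y^2 - x^2, not identically 0

Only (B) has zero time-derivative. So x^2 + y^2 (the squared radius; trajectories are circles) is the conserved quantity.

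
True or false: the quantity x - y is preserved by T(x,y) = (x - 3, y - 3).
True

Substitute T(x,y) = (x - 3, y - 3) into the expression and compare with the original.

Original: x - y
After applying T: (x - 3) - (y - 3) = x - y

This is identical to the original x - y, so the expression is invariant.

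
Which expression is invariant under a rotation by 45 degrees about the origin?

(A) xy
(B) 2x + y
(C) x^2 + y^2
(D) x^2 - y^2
C

A rotation by 45 degrees sends (x, y) to (sqrt(2)x/2 - sqrt(2)y/2, sqrt(2)x/2 + sqrt(2)y/2).
Substitute the transformed coordinates into each option and compare with the original:
(A) xy  ->  (sqrt(2)x/2 - sqrt(2)y/2)(sqrt(2)x/2 + sqrt(2)y/2) = x^2/2 - y^2/2   [differs from xy: not invariant]
(B) 2x + y  ->  2(sqrt(2)x/2 - sqrt(2)y/2) + (sqrt(2)x/2 + sqrt(2)y/2) = 3sqrt(2)x/2 - sqrt(2)y/2   [differs from 2x + y: not invariant]
(C) x^2 + y^2  ->  (sqrt(2)x/2 - sqrt(2)y/2)^2 + (sqrt(2)x/2 + sqrt(2)y/2)^2 = x^2 + y^2   [equals x^2 + y^2: invariant]
(D) x^2 - y^2  ->  (sqrt(2)x/2 - sqrt(2)y/2)^2 - (sqrt(2)x/2 + sqrt(2)y/2)^2 = -2xy   [differs from x^2 - y^2: not invariant]

Only option (C), x^2 + y^2, is unchanged by the transformation.
Geometrically, x^2 + y^2 is the squared distance from the origin, which every rotation about the origin preserves.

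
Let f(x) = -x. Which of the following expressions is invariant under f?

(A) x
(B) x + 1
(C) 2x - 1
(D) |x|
D

For f(x) = -x:
Applying f replaces x by -x. Since |-x| = |x|, the absolute value is unchanged by f, whereas x -> -x, 2x - 1 -> -2x - 1 and x + 1 -> -x + 1 all change.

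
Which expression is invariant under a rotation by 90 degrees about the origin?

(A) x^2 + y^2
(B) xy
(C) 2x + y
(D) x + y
A

A rotation by 90 degrees sends (x, y) to (-y, x).
Substitute the transformed coordinates into each option and compare with the original:
(A) x^2 + y^2  ->  (-y)^2 + (x)^2 = x^2 + y^2   [equals x^2 + y^2: invariant]
(B) xy  ->  (-y)(x) = -xy   [differs from xy: not invariant]
(C) 2x + y  ->  2(-y) + (x) = x - 2y   [differs from 2x + y: not invariant]
(D) x + y  ->  (-y) + (x) = x - y   [differs from x + y: not invariant]

Only option (A), x^2 + y^2, is unchanged by the transformation.
Geometrically, x^2 + y^2 is the squared distance from the origin, which every rotation about the origin preserves.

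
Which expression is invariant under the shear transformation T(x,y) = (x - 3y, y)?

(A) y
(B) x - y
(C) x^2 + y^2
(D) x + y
A

Under the shear T(x,y) = (x - 3y, y):
Substitute the transformed coordinates into each option and compare with the original:
(A) y  ->  (y) = y   [equals y: invariant]
(B) x - y  ->  (x - 3y) - (y) = x - 4y   [differs from x - y: not invariant]
(C) x^2 + y^2  ->  (x - 3y)^2 + (y)^2 = x^2 - 6xy + 10y^2   [differs from x^2 + y^2: not invariant]
(D) x + y  ->  (x - 3y) + (y) = x - 2y   [differs from x + y: not invariant]

Only option (A), y, is unchanged by the transformation.
A horizontal shear moves points parallel to the x-axis, so the y-coordinate (and any function of y alone) is unchanged.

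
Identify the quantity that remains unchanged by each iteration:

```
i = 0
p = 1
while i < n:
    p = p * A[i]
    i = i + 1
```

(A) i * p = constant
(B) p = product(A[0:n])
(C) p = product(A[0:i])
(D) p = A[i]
C

A loop invariant must hold before the first iteration and be re-established by every execution of the body.

(C) p = product(A[0:i]): Initially i = 0 and p = 1 = product of the empty slice A[0:0]. If p = product(A[0:i]) holds at the top of an iteration, the body sets p to product(A[0:i]) * A[i] = product(A[0:i+1]) and then i to i+1, so the property is restored. At exit i = n, giving p = product(A[0:n]).

The other options fail:
(A) i * p = constant: initially i * p = 0, but after one iteration it is 1 * A[0], which is nonzero in general.
(B) p = product(A[0:n]): false before the loop (p = 1, not the full product) -- it only becomes true at exit.
(D) p = A[i]: after the first iteration p = A[0] but i = 1; in general p is a product of several elements, not a single one.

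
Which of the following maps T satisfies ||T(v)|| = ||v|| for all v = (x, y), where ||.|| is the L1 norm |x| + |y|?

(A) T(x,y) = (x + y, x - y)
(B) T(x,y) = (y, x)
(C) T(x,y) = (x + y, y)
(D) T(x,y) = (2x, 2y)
B

A transformation preserves a norm if ||T(v)|| = ||v|| for every v; a single vector where the norm changes rules an option out.

(A) T(x,y) = (x + y, x - y): v = (1, 0) has norm |1| + |0| = 1, but T(v) = (1, 1) has norm 2 -- not preserved.
(B) T(x,y) = (y, x): preserves the norm -- it only permutes the coordinates and/or flips signs, which leaves |x| + |y| unchanged.
(C) T(x,y) = (x + y, y): v = (0, 1) has norm |0| + |1| = 1, but T(v) = (1, 1) has norm 2 -- not preserved.
(D) T(x,y) = (2x, 2y): v = (1, 0) has norm |1| + |0| = 1, but T(v) = (2, 0) has norm 2 -- not preserved.

Therefore the answer is (B).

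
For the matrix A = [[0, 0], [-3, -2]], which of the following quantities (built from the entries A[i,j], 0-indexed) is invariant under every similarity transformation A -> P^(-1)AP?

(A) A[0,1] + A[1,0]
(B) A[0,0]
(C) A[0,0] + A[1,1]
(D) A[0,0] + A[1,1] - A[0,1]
C

A[0,0] + A[1,1] is the trace of A. By the cyclic property of the trace, tr(P^(-1)AP) = tr(APP^(-1)) = tr(A), so it is the same for every matrix similar to A.

The other combinations are not similarity invariants. For example, take P = [[1, 2], [0, 1]] (det P = 1), so P^(-1) = [[1, -2], [0, 1]] and
B = P^(-1)AP = [[6, 16], [-3, -8]].
Evaluating each option on A and on B:
(A) A[0,1] + A[1,0]: -3 for A, 13 for B -> changes
(B) A[0,0]: 0 for A, 6 for B -> changes
(C) A[0,0] + A[1,1]: -2 for A, -2 for B -> unchanged
(D) A[0,0] + A[1,1] - A[0,1]: -2 for A, -18 for B -> changes

Only (C) A[0,0] + A[1,1] = -2 survives (and it does so for every P, not just this one), so it is the invariant.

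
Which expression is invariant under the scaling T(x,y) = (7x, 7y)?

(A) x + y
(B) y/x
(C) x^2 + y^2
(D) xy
B

Under the uniform scaling T(x,y) = (7x, 7y):
Substitute the transformed coordinates into each option and compare with the original:
(A) x + y  ->  (7x) + (7y) = 7x + 7y   [differs from x + y: not invariant]
(B) y/x  ->  (7y)/(7x) = y/x   [equals y/x: invariant]
(C) x^2 + y^2  ->  (7x)^2 + (7y)^2 = 49x^2 + 49y^2   [differs from x^2 + y^2: not invariant]
(D) xy  ->  (7x)(7y) = 49xy   [differs from xy: not invariant]

Only option (B), y/x, is unchanged by the transformation.
The common factor 7 cancels in a ratio of coordinates, while sums, products and sums of squares pick up factors of 7 or 49.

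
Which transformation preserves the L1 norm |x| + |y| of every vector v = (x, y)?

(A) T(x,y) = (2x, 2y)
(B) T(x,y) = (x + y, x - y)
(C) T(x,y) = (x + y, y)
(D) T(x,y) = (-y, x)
D

A transformation preserves a norm if ||T(v)|| = ||v|| for every v; a single vector where the norm changes rules an option out.

(A) T(x,y) = (2x, 2y): v = (1, 0) has norm |1| + |0| = 1, but T(v) = (2, 0) has norm 2 -- not preserved.
(B) T(x,y) = (x + y, x - y): v = (1, 0) has norm |1| + |0| = 1, but T(v) = (1, 1) has norm 2 -- not preserved.
(C) T(x,y) = (x + y, y): v = (0, 1) has norm |0| + |1| = 1, but T(v) = (1, 1) has norm 2 -- not preserved.
(D) T(x,y) = (-y, x): preserves the norm -- it only permutes the coordinates and/or flips signs, which leaves |x| + |y| unchanged.

Therefore the answer is (D).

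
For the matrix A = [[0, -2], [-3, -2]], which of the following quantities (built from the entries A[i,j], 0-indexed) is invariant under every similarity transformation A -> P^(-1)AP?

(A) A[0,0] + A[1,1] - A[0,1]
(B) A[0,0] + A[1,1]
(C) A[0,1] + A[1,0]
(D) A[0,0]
B

A[0,0] + A[1,1] is the trace of A. By the cyclic property of the trace, tr(P^(-1)AP) = tr(APP^(-1)) = tr(A), so it is the same for every matrix similar to A.

The other combinations are not similarity invariants. For example, take P = [[2, 1], [1, 1]] (det P = 1), so P^(-1) = [[1, -1], [-1, 2]] and
B = P^(-1)AP = [[6, 3], [-14, -8]].
Evaluating each option on A and on B:
(A) A[0,0] + A[1,1] - A[0,1]: 0 for A, -5 for B -> changes
(B) A[0,0] + A[1,1]: -2 for A, -2 for B -> unchanged
(C) A[0,1] + A[1,0]: -5 for A, -11 for B -> changes
(D) A[0,0]: 0 for A, 6 for B -> changes

Only (B) A[0,0] + A[1,1] = -2 survives (and it does so for every P, not just this one), so it is the invariant.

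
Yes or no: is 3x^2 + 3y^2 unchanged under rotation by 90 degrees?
Yes

Applying rotation by 90 degrees: x' = x*cos(90 degrees) - y*sin(90 degrees) = -y, y' = x*sin(90 degrees) + y*cos(90 degrees) = x

Substituting into 3x^2 + 3y^2:
3(-y)^2 + 3(x)^2
= 3x^2 + 3y^2

This equals the original expression 3x^2 + 3y^2, so it IS invariant.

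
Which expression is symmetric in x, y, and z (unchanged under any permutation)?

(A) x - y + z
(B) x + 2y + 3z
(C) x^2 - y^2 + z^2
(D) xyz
D

A symmetric expression is unchanged when the variables are permuted; here the transformation to test is the swap (x, y) -> (y, x).
A symmetric expression must survive every permutation; the single swap x <-> y already eliminates the distractors, and the keyed expression is also unchanged by x <-> z and y <-> z (each variable enters it in exactly the same way).
Substitute the transformed coordinates into each option and compare with the original:
(A) x - y + z  ->  (y) - (x) + z = -x + y + z   [differs from x - y + z: not invariant]
(B) x + 2y + 3z  ->  (y) + 2(x) + 3z = 2x + y + 3z   [differs from x + 2y + 3z: not invariant]
(C) x^2 - y^2 + z^2  ->  (y)^2 - (x)^2 + z^2 = -x^2 + y^2 + z^2   [differs from x^2 - y^2 + z^2: not invariant]
(D) xyz  ->  (y)(x)z = xyz   [equals xyz: invariant]

Only option (D), xyz, is unchanged by the transformation.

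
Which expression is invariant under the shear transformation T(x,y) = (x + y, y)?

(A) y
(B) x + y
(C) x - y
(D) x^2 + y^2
A

Under the shear T(x,y) = (x + y, y):
Substitute the transformed coordinates into each option and compare with the original:
(A) y  ->  (y) = y   [equals y: invariant]
(B) x + y  ->  (x + y) + (y) = x + 2y   [differs from x + y: not invariant]
(C) x - y  ->  (x + y) - (y) = x   [differs from x - y: not invariant]
(D) x^2 + y^2  ->  (x + y)^2 + (y)^2 = x^2 + 2xy + 2y^2   [differs from x^2 + y^2: not invariant]

Only option (A), y, is unchanged by the transformation.
A horizontal shear moves points parallel to the x-axis, so the y-coordinate (and any function of y alone) is unchanged.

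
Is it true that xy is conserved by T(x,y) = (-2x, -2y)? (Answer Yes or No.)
No

Substitute T(x,y) = (-2x, -2y) into the expression and compare with the original.

Original: xy
After applying T: (-2x)(-2y) = 4xy

This differs from the original xy (difference: 3xy), so the expression is NOT invariant.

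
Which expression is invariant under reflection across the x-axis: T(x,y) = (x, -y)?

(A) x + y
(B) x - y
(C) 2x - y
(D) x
D

The map is reflection across the x-axis: T(x,y) = (x, -y).
Substitute the transformed coordinates into each option and compare with the original:
(A) x + y  ->  (x) + (-y) = x - y   [differs from x + y: not invariant]
(B) x - y  ->  (x) - (-y) = x + y   [differs from x - y: not invariant]
(C) 2x - y  ->  2(x) - (-y) = 2x + y   [differs from 2x - y: not invariant]
(D) x  ->  (x) = x   [equals x: invariant]

Only option (D), x, is unchanged by the transformation.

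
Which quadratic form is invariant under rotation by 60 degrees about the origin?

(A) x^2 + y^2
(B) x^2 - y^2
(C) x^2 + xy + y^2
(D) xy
A

Rotation by 60 degrees sends (x, y) to (x/2 - sqrt(3)y/2, sqrt(3)x/2 + y/2).
Substitute the transformed coordinates into each option and compare with the original:
(A) x^2 + y^2  ->  (x/2 - sqrt(3)y/2)^2 + (sqrt(3)x/2 + y/2)^2 = x^2 + y^2   [equals x^2 + y^2: invariant]
(B) x^2 - y^2  ->  (x/2 - sqrt(3)y/2)^2 - (sqrt(3)x/2 + y/2)^2 = -x^2/2 - sqrt(3)xy + y^2/2   [differs from x^2 - y^2: not invariant]
(C) x^2 + xy + y^2  ->  (x/2 - sqrt(3)y/2)^2 + (x/2 - sqrt(3)y/2)(sqrt(3)x/2 + y/2) + (sqrt(3)x/2 + y/2)^2 = sqrt(3)x^2/4 + x^2 - xy/2 - sqrt(3)y^2/4 + y^2   [differs from x^2 + xy + y^2: not invariant]
(D) xy  ->  (x/2 - sqrt(3)y/2)(sqrt(3)x/2 + y/2) = sqrt(3)x^2/4 - xy/2 - sqrt(3)y^2/4   [differs from xy: not invariant]

Only option (A), x^2 + y^2, is unchanged by the transformation.
x^2 + y^2 is the squared distance from the origin, which rotations preserve.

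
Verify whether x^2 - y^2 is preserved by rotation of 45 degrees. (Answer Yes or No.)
No

Applying rotation by 45 degrees: x' = x*cos(45 degrees) - y*sin(45 degrees) = sqrt(2)x/2 - sqrt(2)y/2, y' = x*sin(45 degrees) + y*cos(45 degrees) = sqrt(2)x/2 + sqrt(2)y/2

Substituting into x^2 - y^2:
(sqrt(2)x/2 - sqrt(2)y/2)^2 - (sqrt(2)x/2 + sqrt(2)y/2)^2
= -2xy

This differs from the original expression x^2 - y^2, so it is NOT invariant.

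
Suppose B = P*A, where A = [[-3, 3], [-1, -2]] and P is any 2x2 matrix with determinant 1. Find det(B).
9

By the multiplicative property of determinants, det(B) = det(P*A) = det(P) * det(A) = det(A),
so the determinant is invariant under multiplication by any determinant-1 matrix; we just need det(A).

det(A) = (-3)(-2) - (3)(-1) = 6 - (-3) = 9

Therefore det(B) = 1 * 9 = 9.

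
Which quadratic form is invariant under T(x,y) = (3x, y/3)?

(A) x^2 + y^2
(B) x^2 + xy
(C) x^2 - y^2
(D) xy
D

T multiplies x by 3 and divides y by 3.
Substitute the transformed coordinates into each option and compare with the original:
(A) x^2 + y^2  ->  (3x)^2 + (y/3)^2 = 9x^2 + y^2/9   [differs from x^2 + y^2: not invariant]
(B) x^2 + xy  ->  (3x)^2 + (3x)(y/3) = 9x^2 + xy   [differs from x^2 + xy: not invariant]
(C) x^2 - y^2  ->  (3x)^2 - (y/3)^2 = 9x^2 - y^2/9   [differs from x^2 - y^2: not invariant]
(D) xy  ->  (3x)(y/3) = xy   [equals xy: invariant]

Only option (D), xy, is unchanged by the transformation.
The factors 3 and 1/3 cancel only in the pure product xy.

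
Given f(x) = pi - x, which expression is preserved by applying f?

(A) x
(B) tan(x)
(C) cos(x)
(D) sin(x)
D

For f(x) = pi - x:
sin(pi - x) = sin(x), so sine is invariant under this transformation.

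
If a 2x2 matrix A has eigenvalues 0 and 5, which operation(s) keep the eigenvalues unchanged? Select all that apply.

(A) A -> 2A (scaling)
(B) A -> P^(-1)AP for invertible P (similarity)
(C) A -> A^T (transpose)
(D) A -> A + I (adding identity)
B and C

Eigenvalues are preserved by:
1. Similarity transformations: A -> P^(-1)AP (same characteristic polynomial)
2. Transpose: A^T has the same eigenvalues as A

Eigenvalues are NOT preserved by:
- Adding identity: eigenvalues become 0+1, 5+1
- Scaling: eigenvalues become 0, 10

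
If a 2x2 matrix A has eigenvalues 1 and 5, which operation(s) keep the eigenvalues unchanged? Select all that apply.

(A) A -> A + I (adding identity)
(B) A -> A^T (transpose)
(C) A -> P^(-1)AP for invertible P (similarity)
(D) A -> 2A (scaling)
B and C

Eigenvalues are preserved by:
1. Similarity transformations: A -> P^(-1)AP (same characteristic polynomial)
2. Transpose: A^T has the same eigenvalues as A

Eigenvalues are NOT preserved by:
- Adding identity: eigenvalues become 1+1, 5+1
- Scaling: eigenvalues become 2, 10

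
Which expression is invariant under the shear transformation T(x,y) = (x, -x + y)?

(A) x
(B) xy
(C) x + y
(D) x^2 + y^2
A

Under the shear T(x,y) = (x, -x + y):
Substitute the transformed coordinates into each option and compare with the original:
(A) x  ->  (x) = x   [equals x: invariant]
(B) xy  ->  (x)(-x + y) = -x^2 + xy   [differs from xy: not invariant]
(C) x + y  ->  (x) + (-x + y) = y   [differs from x + y: not invariant]
(D) x^2 + y^2  ->  (x)^2 + (-x + y)^2 = 2x^2 - 2xy + y^2   [differs from x^2 + y^2: not invariant]

Only option (A), x, is unchanged by the transformation.
A vertical shear moves points parallel to the y-axis, so the x-coordinate (and any function of x alone) is unchanged.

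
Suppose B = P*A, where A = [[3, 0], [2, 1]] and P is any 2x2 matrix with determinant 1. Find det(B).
3

By the multiplicative property of determinants, det(B) = det(P*A) = det(P) * det(A) = det(A),
so the determinant is invariant under multiplication by any determinant-1 matrix; we just need det(A).

det(A) = (3)(1) - (0)(2) = 3 - 0 = 3

Therefore det(B) = 1 * 3 = 3.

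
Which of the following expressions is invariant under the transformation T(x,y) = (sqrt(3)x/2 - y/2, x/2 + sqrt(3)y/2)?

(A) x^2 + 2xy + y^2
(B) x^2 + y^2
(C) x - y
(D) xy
B

An expression E(x,y) is invariant under T if E(T(x,y)) = E(x,y). Here T(x,y) = (sqrt(3)x/2 - y/2, x/2 + sqrt(3)y/2).
Substitute the transformed coordinates into each option and compare with the original:
(A) x^2 + 2xy + y^2  ->  (sqrt(3)x/2 - y/2)^2 + 2(sqrt(3)x/2 - y/2)(x/2 + sqrt(3)y/2) + (x/2 + sqrt(3)y/2)^2 = sqrt(3)x^2/2 + x^2 + xy - sqrt(3)y^2/2 + y^2   [differs from x^2 + 2xy + y^2: not invariant]
(B) x^2 + y^2  ->  (sqrt(3)x/2 - y/2)^2 + (x/2 + sqrt(3)y/2)^2 = x^2 + y^2   [equals x^2 + y^2: invariant]
(C) x - y  ->  (sqrt(3)x/2 - y/2) - (x/2 + sqrt(3)y/2) = -x/2 + sqrt(3)x/2 - sqrt(3)y/2 - y/2   [differs from x - y: not invariant]
(D) xy  ->  (sqrt(3)x/2 - y/2)(x/2 + sqrt(3)y/2) = sqrt(3)x^2/4 + xy/2 - sqrt(3)y^2/4   [differs from xy: not invariant]

Only option (B), x^2 + y^2, is unchanged by the transformation.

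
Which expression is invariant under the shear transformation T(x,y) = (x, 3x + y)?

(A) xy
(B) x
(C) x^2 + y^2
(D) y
B

Under the shear T(x,y) = (x, 3x + y):
Substitute the transformed coordinates into each option and compare with the original:
(A) xy  ->  (x)(3x + y) = 3x^2 + xy   [differs from xy: not invariant]
(B) x  ->  (x) = x   [equals x: invariant]
(C) x^2 + y^2  ->  (x)^2 + (3x + y)^2 = 10x^2 + 6xy + y^2   [differs from x^2 + y^2: not invariant]
(D) y  ->  (3x + y) = 3x + y   [differs from y: not invariant]

Only option (B), x, is unchanged by the transformation.
A vertical shear moves points parallel to the y-axis, so the x-coordinate (and any function of x alone) is unchanged.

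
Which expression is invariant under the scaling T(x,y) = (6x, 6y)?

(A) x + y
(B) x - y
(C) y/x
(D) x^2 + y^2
C

Under the uniform scaling T(x,y) = (6x, 6y):
Substitute the transformed coordinates into each option and compare with the original:
(A) x + y  ->  (6x) + (6y) = 6x + 6y   [differs from x + y: not invariant]
(B) x - y  ->  (6x) - (6y) = 6x - 6y   [differs from x - y: not invariant]
(C) y/x  ->  (6y)/(6x) = y/x   [equals y/x: invariant]
(D) x^2 + y^2  ->  (6x)^2 + (6y)^2 = 36x^2 + 36y^2   [differs from x^2 + y^2: not invariant]

Only option (C), y/x, is unchanged by the transformation.
The common factor 6 cancels in a ratio of coordinates, while sums, products and sums of squares pick up factors of 6 or 36.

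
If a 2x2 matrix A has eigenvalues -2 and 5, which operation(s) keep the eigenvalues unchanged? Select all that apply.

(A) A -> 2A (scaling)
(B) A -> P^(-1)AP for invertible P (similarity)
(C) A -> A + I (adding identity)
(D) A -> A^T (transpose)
B and D

Eigenvalues are preserved by:
1. Similarity transformations: A -> P^(-1)AP (same characteristic polynomial)
2. Transpose: A^T has the same eigenvalues as A

Eigenvalues are NOT preserved by:
- Adding identity: eigenvalues become -2+1, 5+1
- Scaling: eigenvalues become -4, 10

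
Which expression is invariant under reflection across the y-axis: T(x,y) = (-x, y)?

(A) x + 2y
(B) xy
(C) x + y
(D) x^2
D

The map is reflection across the y-axis: T(x,y) = (-x, y).
Substitute the transformed coordinates into each option and compare with the original:
(A) x + 2y  ->  (-x) + 2(y) = -x + 2y   [differs from x + 2y: not invariant]
(B) xy  ->  (-x)(y) = -xy   [differs from xy: not invariant]
(C) x + y  ->  (-x) + (y) = -x + y   [differs from x + y: not invariant]
(D) x^2  ->  (-x)^2 = x^2   [equals x^2: invariant]

Only option (D), x^2, is unchanged by the transformation.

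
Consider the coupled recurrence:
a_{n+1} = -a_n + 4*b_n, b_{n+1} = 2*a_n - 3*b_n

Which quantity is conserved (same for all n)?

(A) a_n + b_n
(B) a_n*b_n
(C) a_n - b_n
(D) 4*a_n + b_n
A

Replace a_n by a_{n+1} = -a_n + 4*b_n and b_n by b_{n+1} = 2*a_n - 3*b_n in each option and simplify:
(A) a_n + b_n  ->  (-a_n + 4*b_n) + (2*a_n - 3*b_n) = a_n + b_n   [conserved]
(B) a_n*b_n  ->  (-a_n + 4*b_n)*(2*a_n - 3*b_n) = -2*a_n^2 + 11*a_n*b_n - 12*b_n^2   [not conserved]
(C) a_n - b_n  ->  (-a_n + 4*b_n) - (2*a_n - 3*b_n) = -3*a_n + 7*b_n   [not conserved]
(D) 4*a_n + b_n  ->  4*(-a_n + 4*b_n) + (2*a_n - 3*b_n) = -2*a_n + 13*b_n   [not conserved]

Only (A) a_n + b_n returns to itself after one step, so it is the conserved quantity.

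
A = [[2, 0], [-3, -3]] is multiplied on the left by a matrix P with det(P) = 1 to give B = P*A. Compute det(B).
-6

By the multiplicative property of determinants, det(B) = det(P*A) = det(P) * det(A) = det(A),
so the determinant is invariant under multiplication by any determinant-1 matrix; we just need det(A).

det(A) = (2)(-3) - (0)(-3) = -6 - 0 = -6

Therefore det(B) = 1 * (-6) = -6.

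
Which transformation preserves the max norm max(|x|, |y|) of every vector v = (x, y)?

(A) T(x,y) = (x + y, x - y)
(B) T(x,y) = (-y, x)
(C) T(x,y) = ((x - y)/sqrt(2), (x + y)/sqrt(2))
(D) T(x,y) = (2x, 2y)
B

A transformation preserves a norm if ||T(v)|| = ||v|| for every v; a single vector where the norm changes rules an option out.

(A) T(x,y) = (x + y, x - y): v = (1, 1) has norm max(|1|, |1|) = 1, but T(v) = (2, 0) has norm 2 -- not preserved.
(B) T(x,y) = (-y, x): preserves the norm -- it only permutes the coordinates and/or flips signs, which leaves max(|x|, |y|) unchanged.
(C) T(x,y) = ((x - y)/sqrt(2), (x + y)/sqrt(2)): v = (1, 0) has norm max(|1|, |0|) = 1, but T(v) = (sqrt(2)/2, sqrt(2)/2) has norm sqrt(2)/2 -- not preserved.
(D) T(x,y) = (2x, 2y): v = (1, 0) has norm max(|1|, |0|) = 1, but T(v) = (2, 0) has norm 2 -- not preserved.

Therefore the answer is (B).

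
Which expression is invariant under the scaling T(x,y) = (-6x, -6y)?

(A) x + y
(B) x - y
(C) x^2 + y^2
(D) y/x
D

Under the uniform scaling T(x,y) = (-6x, -6y):
Substitute the transformed coordinates into each option and compare with the original:
(A) x + y  ->  (-6x) + (-6y) = -6x - 6y   [differs from x + y: not invariant]
(B) x - y  ->  (-6x) - (-6y) = -6x + 6y   [differs from x - y: not invariant]
(C) x^2 + y^2  ->  (-6x)^2 + (-6y)^2 = 36x^2 + 36y^2   [differs from x^2 + y^2: not invariant]
(D) y/x  ->  (-6y)/(-6x) = y/x   [equals y/x: invariant]

Only option (D), y/x, is unchanged by the transformation.
The common factor -6 cancels in a ratio of coordinates, while sums, products and sums of squares pick up factors of -6 or 36.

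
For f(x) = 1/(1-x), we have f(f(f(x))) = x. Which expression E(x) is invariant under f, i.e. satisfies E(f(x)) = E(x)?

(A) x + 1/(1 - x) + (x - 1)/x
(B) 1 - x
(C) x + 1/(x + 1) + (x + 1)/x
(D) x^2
A

Replace x by f(x) = 1/(1 - x) in each option and simplify. As a quick numerical cross-check, also compare E(5) with E(f(5)) = E(-1/4).

(A) x + 1/(1 - x) + (x - 1)/x  ->  (1/(1 - x)) + 1/(1 - (1/(1 - x))) + ((1/(1 - x)) - 1)/(1/(1 - x)), which simplifies back to x + 1/(1 - x) + (x - 1)/x; check: E(5) = 111/20, E(-1/4) = 111/20.   [invariant]
(B) 1 - x  ->  1 - (1/(1 - x)) = x/(x - 1); check: E(5) = -4 but E(-1/4) = 5/4.   [not invariant]
(C) x + 1/(x + 1) + (x + 1)/x  ->  (1/(1 - x)) + 1/((1/(1 - x)) + 1) + ((1/(1 - x)) + 1)/(1/(1 - x)) = (-x^3 + 6x^2 - 11x + 7)/(x^2 - 3x + 2); check: E(5) = 191/30 but E(-1/4) = -23/12.   [not invariant]
(D) x^2  ->  (1/(1 - x))^2 = (x - 1)^(-2); check: E(5) = 25 but E(-1/4) = 1/16.   [not invariant]

Only (A) is unchanged. Indeed f(f(x)) = 1/(1 - 1/(1-x)) = (1-x)/(-x) = (x-1)/x, so E(x) = x + f(x) + f(f(x)) is the sum over the whole 3-cycle; applying f just permutes the three terms cyclically (x -> f(x) -> f(f(x)) -> x), leaving the sum unchanged.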